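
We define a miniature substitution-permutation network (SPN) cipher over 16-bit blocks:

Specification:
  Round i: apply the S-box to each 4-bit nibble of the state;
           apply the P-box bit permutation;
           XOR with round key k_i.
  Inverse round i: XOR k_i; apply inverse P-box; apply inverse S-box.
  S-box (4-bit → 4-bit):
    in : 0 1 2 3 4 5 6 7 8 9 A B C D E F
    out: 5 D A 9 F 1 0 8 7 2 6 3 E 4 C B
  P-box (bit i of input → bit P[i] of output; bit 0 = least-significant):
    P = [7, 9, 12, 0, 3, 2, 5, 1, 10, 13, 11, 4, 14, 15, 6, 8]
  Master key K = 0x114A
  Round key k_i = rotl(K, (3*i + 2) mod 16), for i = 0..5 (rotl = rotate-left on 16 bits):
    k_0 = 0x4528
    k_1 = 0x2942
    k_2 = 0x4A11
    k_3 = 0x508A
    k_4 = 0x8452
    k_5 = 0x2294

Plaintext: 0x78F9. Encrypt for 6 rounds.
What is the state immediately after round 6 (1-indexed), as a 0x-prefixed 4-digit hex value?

0x54CD

s_0 = plaintext = 0x78F9
s_1 = Round(s_0, k_0) = 0x6A26
s_2 = Round(s_1, k_1) = 0x0144
s_3 = Round(s_2, k_2) = 0x14EE
s_4 = Round(s_3, k_3) = 0x2DF9
s_5 = Round(s_4, k_4) = 0x0F5C
s_6 = Round(s_5, k_5) = 0x54CD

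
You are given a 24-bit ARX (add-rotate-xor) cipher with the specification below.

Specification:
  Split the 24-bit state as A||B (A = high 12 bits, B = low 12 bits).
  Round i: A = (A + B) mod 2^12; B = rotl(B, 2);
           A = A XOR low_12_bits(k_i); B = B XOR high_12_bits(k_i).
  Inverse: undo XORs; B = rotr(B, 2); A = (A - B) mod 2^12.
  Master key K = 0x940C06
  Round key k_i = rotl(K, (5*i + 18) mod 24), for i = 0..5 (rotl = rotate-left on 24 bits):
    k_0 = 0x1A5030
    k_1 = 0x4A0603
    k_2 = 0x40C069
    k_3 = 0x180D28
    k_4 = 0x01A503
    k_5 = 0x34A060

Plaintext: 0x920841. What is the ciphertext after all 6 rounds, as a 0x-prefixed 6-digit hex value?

s_0 = plaintext = 0x920841
s_1 = Round(s_0, k_0) = 0x1510A3
s_2 = Round(s_1, k_1) = 0x7F762C
s_3 = Round(s_2, k_2) = 0xE4ACBD
s_4 = Round(s_3, k_3) = 0x62F377
s_5 = Round(s_4, k_4) = 0xCA5DC6
s_6 = Round(s_5, k_5) = 0xA0B451

0xA0B451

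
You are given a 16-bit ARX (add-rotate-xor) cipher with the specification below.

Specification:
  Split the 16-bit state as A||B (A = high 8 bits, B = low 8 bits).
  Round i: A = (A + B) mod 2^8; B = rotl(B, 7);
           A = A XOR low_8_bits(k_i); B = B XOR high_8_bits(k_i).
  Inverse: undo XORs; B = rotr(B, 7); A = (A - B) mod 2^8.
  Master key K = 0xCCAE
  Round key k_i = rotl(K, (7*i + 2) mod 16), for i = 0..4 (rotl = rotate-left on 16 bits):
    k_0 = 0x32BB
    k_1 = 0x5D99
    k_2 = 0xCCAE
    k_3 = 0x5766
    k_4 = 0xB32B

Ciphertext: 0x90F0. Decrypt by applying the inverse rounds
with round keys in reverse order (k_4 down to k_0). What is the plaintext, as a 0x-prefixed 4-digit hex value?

0xFF6A

s_0 = ciphertext = 0x90F0
s_1 = InvRound(s_0, k_4) = 0x3586
s_2 = InvRound(s_1, k_3) = 0xB0A3
s_3 = InvRound(s_2, k_2) = 0x40DE
s_4 = InvRound(s_3, k_1) = 0xD207
s_5 = InvRound(s_4, k_0) = 0xFF6A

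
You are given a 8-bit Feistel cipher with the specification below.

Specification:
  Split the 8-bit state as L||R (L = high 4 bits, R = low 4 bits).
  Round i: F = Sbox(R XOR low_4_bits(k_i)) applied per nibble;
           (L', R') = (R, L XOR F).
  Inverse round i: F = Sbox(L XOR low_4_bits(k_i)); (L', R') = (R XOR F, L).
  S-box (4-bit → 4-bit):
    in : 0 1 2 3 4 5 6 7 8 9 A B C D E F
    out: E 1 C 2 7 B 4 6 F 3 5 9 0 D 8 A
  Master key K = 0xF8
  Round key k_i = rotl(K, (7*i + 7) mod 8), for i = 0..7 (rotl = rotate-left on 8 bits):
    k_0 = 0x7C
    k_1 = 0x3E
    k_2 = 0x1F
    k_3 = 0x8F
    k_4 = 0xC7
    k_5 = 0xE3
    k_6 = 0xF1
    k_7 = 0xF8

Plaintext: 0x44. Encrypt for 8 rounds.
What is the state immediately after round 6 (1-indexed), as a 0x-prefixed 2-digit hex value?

0x83

s_0 = plaintext = 0x44
s_1 = Round(s_0, k_0) = 0x4B
s_2 = Round(s_1, k_1) = 0xBF
s_3 = Round(s_2, k_2) = 0xF5
s_4 = Round(s_3, k_3) = 0x5A
s_5 = Round(s_4, k_4) = 0xA8
s_6 = Round(s_5, k_5) = 0x83
s_7 = Round(s_6, k_6) = 0x34
s_8 = Round(s_7, k_7) = 0x43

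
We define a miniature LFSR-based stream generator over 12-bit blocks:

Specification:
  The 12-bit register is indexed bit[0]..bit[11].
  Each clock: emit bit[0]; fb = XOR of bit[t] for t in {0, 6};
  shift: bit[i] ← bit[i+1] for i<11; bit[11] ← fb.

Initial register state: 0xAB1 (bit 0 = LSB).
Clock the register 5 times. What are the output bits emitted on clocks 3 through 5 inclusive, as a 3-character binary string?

reg_0 = 0xAB1
clock 1: out=1, reg = 0xD58
clock 2: out=0, reg = 0xEAC
clock 3: out=0, reg = 0x756
clock 4: out=0, reg = 0xBAB
clock 5: out=1, reg = 0xDD5

001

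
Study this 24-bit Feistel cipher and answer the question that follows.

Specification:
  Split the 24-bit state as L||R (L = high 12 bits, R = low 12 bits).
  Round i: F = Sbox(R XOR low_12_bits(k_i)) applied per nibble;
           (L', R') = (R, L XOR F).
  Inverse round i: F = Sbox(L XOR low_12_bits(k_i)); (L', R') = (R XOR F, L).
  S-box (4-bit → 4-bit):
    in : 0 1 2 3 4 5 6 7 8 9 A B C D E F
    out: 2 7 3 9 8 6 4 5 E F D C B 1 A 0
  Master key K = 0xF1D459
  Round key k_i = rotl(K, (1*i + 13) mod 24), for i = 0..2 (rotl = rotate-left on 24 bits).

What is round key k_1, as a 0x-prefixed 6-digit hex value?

0x167C75

K = 0xF1D459
k_0 = rotl(K, (1*0+13) mod 24) = rotl(K, 13) = 0x8B3E3A
k_1 = rotl(K, (1*1+13) mod 24) = rotl(K, 14) = 0x167C75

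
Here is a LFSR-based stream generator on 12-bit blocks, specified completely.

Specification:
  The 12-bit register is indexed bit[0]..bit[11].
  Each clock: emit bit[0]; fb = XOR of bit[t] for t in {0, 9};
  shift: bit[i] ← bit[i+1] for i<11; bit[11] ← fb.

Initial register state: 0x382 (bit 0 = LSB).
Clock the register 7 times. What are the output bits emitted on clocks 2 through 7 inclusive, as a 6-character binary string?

reg_0 = 0x382
clock 1: out=0, reg = 0x9C1
clock 2: out=1, reg = 0xCE0
clock 3: out=0, reg = 0x670
clock 4: out=0, reg = 0xB38
clock 5: out=0, reg = 0xD9C
clock 6: out=0, reg = 0x6CE
clock 7: out=0, reg = 0xB67

100000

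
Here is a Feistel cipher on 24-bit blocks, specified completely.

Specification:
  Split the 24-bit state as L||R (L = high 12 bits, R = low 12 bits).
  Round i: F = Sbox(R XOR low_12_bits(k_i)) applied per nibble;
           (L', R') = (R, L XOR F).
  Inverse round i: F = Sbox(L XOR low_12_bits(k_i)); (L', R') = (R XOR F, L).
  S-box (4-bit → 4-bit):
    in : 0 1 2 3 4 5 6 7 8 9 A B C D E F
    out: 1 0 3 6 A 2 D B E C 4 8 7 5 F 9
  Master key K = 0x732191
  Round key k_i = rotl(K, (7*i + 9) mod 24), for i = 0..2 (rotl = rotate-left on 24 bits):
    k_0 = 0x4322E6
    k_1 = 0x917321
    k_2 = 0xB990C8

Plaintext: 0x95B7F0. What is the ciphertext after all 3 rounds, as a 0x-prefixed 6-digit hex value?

0x94B7B0

s_0 = plaintext = 0x95B7F0
s_1 = Round(s_0, k_0) = 0x7F0B56
s_2 = Round(s_1, k_1) = 0xB5694B
s_3 = Round(s_2, k_2) = 0x94B7B0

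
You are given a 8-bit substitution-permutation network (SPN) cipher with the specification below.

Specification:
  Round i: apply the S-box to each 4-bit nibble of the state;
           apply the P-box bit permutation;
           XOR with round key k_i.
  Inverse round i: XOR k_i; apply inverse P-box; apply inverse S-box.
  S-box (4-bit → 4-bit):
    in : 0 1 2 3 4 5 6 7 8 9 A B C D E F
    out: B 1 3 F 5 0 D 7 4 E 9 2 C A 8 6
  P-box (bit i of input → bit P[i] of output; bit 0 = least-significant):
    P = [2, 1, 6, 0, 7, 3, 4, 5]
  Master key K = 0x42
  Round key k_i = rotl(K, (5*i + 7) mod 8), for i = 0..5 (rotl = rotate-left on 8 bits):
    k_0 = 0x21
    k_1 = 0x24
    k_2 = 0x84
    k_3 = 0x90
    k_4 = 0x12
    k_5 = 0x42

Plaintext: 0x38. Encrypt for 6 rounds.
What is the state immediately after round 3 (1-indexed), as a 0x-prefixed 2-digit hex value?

0x56

s_0 = plaintext = 0x38
s_1 = Round(s_0, k_0) = 0xD9
s_2 = Round(s_1, k_1) = 0x4F
s_3 = Round(s_2, k_2) = 0x56
s_4 = Round(s_3, k_3) = 0xD5
s_5 = Round(s_4, k_4) = 0x3A
s_6 = Round(s_5, k_5) = 0xFF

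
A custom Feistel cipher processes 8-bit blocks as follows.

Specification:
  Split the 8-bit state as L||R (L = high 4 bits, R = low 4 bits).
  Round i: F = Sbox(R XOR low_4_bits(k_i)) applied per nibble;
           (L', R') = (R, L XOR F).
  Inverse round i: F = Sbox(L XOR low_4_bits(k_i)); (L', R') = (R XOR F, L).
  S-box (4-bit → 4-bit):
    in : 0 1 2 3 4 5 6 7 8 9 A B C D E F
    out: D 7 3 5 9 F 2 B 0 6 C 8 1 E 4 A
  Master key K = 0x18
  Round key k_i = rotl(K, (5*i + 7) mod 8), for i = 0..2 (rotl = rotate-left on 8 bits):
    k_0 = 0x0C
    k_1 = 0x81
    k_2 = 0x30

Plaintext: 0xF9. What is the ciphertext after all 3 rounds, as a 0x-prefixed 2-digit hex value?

s_0 = plaintext = 0xF9
s_1 = Round(s_0, k_0) = 0x90
s_2 = Round(s_1, k_1) = 0x0E
s_3 = Round(s_2, k_2) = 0xE4

0xE4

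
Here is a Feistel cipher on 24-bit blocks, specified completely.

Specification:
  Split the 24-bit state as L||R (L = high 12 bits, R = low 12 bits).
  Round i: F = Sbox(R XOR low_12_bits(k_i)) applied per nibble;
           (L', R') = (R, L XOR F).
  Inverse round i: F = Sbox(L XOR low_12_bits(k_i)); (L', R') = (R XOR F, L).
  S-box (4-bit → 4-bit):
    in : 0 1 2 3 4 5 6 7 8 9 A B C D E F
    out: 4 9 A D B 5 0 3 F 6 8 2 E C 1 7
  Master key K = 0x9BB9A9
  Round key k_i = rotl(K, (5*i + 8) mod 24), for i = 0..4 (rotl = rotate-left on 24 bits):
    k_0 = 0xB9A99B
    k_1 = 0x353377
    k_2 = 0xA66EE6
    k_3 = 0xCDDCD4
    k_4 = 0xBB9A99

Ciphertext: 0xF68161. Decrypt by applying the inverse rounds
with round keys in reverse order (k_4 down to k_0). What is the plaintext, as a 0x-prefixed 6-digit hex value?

s_0 = ciphertext = 0xF68161
s_1 = InvRound(s_0, k_4) = 0x418F68
s_2 = InvRound(s_1, k_3) = 0x086418
s_3 = InvRound(s_2, k_2) = 0x51C086
s_4 = InvRound(s_3, k_1) = 0x08451C
s_5 = InvRound(s_4, k_0) = 0x38B084

0x38B084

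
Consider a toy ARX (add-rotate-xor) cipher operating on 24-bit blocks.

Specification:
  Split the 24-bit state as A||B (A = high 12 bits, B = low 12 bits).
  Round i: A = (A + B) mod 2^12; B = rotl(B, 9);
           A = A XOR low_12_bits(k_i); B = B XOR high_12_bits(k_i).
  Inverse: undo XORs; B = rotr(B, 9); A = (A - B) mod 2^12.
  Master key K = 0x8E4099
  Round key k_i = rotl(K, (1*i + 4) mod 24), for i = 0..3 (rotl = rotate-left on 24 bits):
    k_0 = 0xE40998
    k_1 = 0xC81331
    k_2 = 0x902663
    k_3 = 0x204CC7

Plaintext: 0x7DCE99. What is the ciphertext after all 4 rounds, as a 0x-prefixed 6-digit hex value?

s_0 = plaintext = 0x7DCE99
s_1 = Round(s_0, k_0) = 0xFEDD93
s_2 = Round(s_1, k_1) = 0xEB1B33
s_3 = Round(s_2, k_2) = 0xF87E64
s_4 = Round(s_3, k_3) = 0x12CBC8

0x12CBC8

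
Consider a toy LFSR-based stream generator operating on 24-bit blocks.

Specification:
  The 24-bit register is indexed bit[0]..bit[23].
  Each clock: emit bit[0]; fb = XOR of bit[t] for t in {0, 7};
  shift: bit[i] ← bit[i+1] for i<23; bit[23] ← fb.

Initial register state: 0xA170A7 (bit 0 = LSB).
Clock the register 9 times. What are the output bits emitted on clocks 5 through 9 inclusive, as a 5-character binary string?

reg_0 = 0xA170A7
clock 1: out=1, reg = 0x50B853
clock 2: out=1, reg = 0xA85C29
clock 3: out=1, reg = 0xD42E14
clock 4: out=0, reg = 0x6A170A
clock 5: out=0, reg = 0x350B85
clock 6: out=1, reg = 0x1A85C2
clock 7: out=0, reg = 0x8D42E1
clock 8: out=1, reg = 0x46A170
clock 9: out=0, reg = 0x2350B8

01010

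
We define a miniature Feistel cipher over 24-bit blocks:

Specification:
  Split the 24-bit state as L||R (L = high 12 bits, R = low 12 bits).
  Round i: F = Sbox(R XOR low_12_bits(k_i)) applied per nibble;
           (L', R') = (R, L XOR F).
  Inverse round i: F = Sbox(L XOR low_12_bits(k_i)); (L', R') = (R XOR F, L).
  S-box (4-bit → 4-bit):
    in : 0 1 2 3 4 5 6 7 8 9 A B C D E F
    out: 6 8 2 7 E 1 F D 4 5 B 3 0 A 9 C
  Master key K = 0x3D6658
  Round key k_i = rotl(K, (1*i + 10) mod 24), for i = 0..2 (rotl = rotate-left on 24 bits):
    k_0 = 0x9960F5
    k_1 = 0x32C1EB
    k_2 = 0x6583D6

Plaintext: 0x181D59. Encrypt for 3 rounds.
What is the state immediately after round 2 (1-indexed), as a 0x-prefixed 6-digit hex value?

s_0 = plaintext = 0x181D59
s_1 = Round(s_0, k_0) = 0xD59B31
s_2 = Round(s_1, k_1) = 0xB316F2
s_3 = Round(s_2, k_2) = 0x6F2A1F

0xB316F2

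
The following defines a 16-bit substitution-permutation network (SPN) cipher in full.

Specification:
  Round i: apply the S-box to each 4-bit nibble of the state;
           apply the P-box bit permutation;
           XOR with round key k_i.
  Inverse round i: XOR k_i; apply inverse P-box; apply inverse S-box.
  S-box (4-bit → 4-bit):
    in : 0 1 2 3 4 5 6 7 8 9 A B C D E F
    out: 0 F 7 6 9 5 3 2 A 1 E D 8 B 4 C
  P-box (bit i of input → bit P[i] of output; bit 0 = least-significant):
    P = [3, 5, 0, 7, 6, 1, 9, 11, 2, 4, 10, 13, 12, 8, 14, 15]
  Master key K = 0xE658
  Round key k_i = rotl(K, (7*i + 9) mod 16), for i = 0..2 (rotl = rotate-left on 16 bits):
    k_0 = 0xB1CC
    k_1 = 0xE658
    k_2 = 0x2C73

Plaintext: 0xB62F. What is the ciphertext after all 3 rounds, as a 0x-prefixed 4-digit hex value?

s_0 = plaintext = 0xB62F
s_1 = Round(s_0, k_0) = 0x631B
s_2 = Round(s_1, k_1) = 0xF983
s_3 = Round(s_2, k_2) = 0xE454

0xE454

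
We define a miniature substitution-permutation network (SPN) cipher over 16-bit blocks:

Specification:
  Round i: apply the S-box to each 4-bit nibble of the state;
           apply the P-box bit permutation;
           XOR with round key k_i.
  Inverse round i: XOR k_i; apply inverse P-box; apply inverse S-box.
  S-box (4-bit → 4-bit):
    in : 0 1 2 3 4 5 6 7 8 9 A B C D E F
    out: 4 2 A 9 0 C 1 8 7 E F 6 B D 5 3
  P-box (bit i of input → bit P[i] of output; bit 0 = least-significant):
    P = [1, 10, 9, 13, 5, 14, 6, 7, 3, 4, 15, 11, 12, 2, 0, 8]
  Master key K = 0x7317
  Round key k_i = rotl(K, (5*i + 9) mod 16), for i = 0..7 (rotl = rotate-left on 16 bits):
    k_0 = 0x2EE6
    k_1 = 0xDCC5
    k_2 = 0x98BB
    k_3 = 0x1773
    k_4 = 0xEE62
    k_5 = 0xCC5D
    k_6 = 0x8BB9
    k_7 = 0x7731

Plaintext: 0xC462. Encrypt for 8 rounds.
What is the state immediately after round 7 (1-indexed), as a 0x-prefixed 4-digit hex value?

0x7FC1

s_0 = plaintext = 0xC462
s_1 = Round(s_0, k_0) = 0x1BC2
s_2 = Round(s_1, k_1) = 0x3871
s_3 = Round(s_2, k_2) = 0x0D23
s_4 = Round(s_3, k_3) = 0xFFF8
s_5 = Round(s_4, k_4) = 0xB85C
s_6 = Round(s_5, k_5) = 0x6882
s_7 = Round(s_6, k_6) = 0x7FC1
s_8 = Round(s_7, k_7) = 0x3289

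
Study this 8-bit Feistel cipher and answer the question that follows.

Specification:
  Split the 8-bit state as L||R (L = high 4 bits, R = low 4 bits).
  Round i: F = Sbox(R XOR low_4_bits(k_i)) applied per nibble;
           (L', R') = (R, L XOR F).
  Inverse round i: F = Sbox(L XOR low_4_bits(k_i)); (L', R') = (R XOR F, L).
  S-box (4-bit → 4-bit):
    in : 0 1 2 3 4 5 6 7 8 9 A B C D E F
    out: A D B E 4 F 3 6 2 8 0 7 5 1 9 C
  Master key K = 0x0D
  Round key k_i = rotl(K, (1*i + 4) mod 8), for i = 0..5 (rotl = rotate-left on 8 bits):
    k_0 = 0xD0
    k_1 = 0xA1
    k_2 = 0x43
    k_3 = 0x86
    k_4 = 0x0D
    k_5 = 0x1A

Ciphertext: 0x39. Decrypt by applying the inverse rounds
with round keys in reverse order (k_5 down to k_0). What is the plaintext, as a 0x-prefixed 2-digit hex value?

0x04

s_0 = ciphertext = 0x39
s_1 = InvRound(s_0, k_5) = 0x13
s_2 = InvRound(s_1, k_4) = 0x61
s_3 = InvRound(s_2, k_3) = 0xB6
s_4 = InvRound(s_3, k_2) = 0x4B
s_5 = InvRound(s_4, k_1) = 0x44
s_6 = InvRound(s_5, k_0) = 0x04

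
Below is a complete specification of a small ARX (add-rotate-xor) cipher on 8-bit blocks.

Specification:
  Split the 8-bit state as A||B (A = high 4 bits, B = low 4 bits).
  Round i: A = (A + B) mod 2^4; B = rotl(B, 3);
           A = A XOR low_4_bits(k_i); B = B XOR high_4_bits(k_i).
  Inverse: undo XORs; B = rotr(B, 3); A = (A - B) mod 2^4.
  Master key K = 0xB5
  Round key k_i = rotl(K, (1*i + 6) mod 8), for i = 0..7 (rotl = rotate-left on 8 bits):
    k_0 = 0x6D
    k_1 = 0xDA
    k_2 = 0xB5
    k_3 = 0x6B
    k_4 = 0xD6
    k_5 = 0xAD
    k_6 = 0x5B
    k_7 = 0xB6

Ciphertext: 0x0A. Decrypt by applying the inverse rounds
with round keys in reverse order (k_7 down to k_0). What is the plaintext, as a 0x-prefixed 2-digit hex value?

0x9A

s_0 = ciphertext = 0x0A
s_1 = InvRound(s_0, k_7) = 0x42
s_2 = InvRound(s_1, k_6) = 0x1E
s_3 = InvRound(s_2, k_5) = 0x48
s_4 = InvRound(s_3, k_4) = 0x8A
s_5 = InvRound(s_4, k_3) = 0xA9
s_6 = InvRound(s_5, k_2) = 0xB4
s_7 = InvRound(s_6, k_1) = 0xE3
s_8 = InvRound(s_7, k_0) = 0x9A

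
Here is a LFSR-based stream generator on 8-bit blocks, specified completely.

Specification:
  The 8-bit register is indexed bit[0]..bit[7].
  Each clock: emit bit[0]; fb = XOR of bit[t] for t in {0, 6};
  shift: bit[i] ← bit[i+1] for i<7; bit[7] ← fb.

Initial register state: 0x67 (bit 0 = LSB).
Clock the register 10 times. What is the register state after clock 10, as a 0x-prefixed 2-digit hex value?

reg_0 = 0x67
clock 1: out=1, reg = 0x33
clock 2: out=1, reg = 0x99
clock 3: out=1, reg = 0xCC
clock 4: out=0, reg = 0xE6
clock 5: out=0, reg = 0xF3
clock 6: out=1, reg = 0x79
clock 7: out=1, reg = 0x3C
clock 8: out=0, reg = 0x1E
clock 9: out=0, reg = 0x0F
clock 10: out=1, reg = 0x87

0x87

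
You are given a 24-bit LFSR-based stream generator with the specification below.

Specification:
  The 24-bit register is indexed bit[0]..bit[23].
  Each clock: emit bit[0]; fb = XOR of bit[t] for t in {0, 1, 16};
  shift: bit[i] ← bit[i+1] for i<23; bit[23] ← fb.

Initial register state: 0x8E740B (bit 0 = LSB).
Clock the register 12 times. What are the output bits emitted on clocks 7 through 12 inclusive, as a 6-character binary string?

reg_0 = 0x8E740B
clock 1: out=1, reg = 0x473A05
clock 2: out=1, reg = 0x239D02
clock 3: out=0, reg = 0x11CE81
clock 4: out=1, reg = 0x08E740
clock 5: out=0, reg = 0x0473A0
clock 6: out=0, reg = 0x0239D0
clock 7: out=0, reg = 0x011CE8
clock 8: out=0, reg = 0x808E74
clock 9: out=0, reg = 0x40473A
clock 10: out=0, reg = 0xA0239D
clock 11: out=1, reg = 0xD011CE
clock 12: out=0, reg = 0xE808E7

000010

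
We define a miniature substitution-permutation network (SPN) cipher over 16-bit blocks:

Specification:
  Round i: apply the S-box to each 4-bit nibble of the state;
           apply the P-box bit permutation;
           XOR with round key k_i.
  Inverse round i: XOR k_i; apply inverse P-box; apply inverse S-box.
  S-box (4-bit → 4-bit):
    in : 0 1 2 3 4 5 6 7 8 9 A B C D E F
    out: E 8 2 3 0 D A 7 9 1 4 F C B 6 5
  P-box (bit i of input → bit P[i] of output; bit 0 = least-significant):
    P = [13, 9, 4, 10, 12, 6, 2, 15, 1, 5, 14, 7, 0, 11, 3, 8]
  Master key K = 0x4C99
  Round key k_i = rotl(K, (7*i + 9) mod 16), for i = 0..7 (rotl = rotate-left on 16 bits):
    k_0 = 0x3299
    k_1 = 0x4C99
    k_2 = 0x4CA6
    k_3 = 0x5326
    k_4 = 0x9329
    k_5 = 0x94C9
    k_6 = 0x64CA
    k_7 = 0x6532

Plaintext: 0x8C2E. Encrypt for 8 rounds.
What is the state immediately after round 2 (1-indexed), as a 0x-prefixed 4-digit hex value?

0x6010

s_0 = plaintext = 0x8C2E
s_1 = Round(s_0, k_0) = 0x7148
s_2 = Round(s_1, k_1) = 0x6010
s_3 = Round(s_2, k_2) = 0x8316
s_4 = Round(s_3, k_3) = 0xD405
s_5 = Round(s_4, k_4) = 0x3E7C
s_6 = Round(s_5, k_5) = 0xC8BC
s_7 = Round(s_6, k_6) = 0xF114
s_8 = Round(s_7, k_7) = 0xE5BB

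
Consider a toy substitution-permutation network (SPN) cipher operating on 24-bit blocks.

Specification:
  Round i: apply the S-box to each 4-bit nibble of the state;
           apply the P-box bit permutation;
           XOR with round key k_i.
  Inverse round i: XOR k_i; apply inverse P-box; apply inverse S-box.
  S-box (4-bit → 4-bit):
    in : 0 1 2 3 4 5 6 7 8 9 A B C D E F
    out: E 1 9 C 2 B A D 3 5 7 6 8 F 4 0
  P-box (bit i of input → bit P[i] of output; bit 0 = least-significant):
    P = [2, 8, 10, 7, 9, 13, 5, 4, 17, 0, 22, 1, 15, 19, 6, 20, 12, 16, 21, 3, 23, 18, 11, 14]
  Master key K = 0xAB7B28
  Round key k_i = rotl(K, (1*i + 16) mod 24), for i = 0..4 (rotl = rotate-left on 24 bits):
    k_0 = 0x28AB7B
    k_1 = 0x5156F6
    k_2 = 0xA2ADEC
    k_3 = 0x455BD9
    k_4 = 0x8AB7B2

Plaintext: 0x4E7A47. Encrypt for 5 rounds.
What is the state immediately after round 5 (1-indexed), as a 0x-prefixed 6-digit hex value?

s_0 = plaintext = 0x4E7A47
s_1 = Round(s_0, k_0) = 0x5E0FBE
s_2 = Round(s_1, k_1) = 0xED3296
s_3 = Round(s_2, k_2) = 0x91B606
s_4 = Round(s_3, k_3) = 0xCD622A
s_5 = Round(s_4, k_4) = 0xB1E0AC

0xB1E0AC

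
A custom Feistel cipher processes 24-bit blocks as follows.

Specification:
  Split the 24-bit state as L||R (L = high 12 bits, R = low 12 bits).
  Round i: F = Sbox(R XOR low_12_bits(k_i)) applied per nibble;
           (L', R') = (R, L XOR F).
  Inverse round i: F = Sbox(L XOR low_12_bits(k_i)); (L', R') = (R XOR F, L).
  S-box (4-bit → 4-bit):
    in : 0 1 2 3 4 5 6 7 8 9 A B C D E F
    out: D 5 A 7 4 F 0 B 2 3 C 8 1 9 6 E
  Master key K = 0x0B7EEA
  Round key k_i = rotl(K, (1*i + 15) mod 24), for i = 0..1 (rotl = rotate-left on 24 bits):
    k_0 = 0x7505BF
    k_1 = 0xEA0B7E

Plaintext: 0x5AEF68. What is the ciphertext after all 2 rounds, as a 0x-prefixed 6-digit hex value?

s_0 = plaintext = 0x5AEF68
s_1 = Round(s_0, k_0) = 0xF68935
s_2 = Round(s_1, k_1) = 0x935520

0x935520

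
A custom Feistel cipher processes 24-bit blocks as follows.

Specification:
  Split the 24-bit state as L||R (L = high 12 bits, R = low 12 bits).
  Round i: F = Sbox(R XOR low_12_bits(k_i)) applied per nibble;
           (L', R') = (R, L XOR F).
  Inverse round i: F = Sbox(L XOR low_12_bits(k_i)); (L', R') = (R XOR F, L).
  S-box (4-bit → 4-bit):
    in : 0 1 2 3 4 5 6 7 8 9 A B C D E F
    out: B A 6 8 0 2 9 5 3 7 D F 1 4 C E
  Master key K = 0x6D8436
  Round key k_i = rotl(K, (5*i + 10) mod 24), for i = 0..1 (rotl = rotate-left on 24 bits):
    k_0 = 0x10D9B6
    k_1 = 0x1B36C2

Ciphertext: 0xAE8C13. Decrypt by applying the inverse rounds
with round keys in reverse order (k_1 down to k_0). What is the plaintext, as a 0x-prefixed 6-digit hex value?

0xAFBD7E

s_0 = ciphertext = 0xAE8C13
s_1 = InvRound(s_0, k_1) = 0xD7EAE8
s_2 = InvRound(s_1, k_0) = 0xAFBD7E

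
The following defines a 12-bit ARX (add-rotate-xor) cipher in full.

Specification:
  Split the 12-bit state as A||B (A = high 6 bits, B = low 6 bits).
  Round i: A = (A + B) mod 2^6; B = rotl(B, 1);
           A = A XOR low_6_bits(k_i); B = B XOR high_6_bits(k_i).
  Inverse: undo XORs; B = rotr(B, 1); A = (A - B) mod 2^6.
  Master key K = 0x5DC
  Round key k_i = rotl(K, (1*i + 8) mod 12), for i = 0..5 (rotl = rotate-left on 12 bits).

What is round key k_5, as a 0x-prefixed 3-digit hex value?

0xBB8

K = 0x5DC
k_0 = rotl(K, (1*0+8) mod 12) = rotl(K, 8) = 0xC5D
k_1 = rotl(K, (1*1+8) mod 12) = rotl(K, 9) = 0x8BB
k_2 = rotl(K, (1*2+8) mod 12) = rotl(K, 10) = 0x177
k_3 = rotl(K, (1*3+8) mod 12) = rotl(K, 11) = 0x2EE
k_4 = rotl(K, (1*4+8) mod 12) = rotl(K, 0) = 0x5DC
k_5 = rotl(K, (1*5+8) mod 12) = rotl(K, 1) = 0xBB8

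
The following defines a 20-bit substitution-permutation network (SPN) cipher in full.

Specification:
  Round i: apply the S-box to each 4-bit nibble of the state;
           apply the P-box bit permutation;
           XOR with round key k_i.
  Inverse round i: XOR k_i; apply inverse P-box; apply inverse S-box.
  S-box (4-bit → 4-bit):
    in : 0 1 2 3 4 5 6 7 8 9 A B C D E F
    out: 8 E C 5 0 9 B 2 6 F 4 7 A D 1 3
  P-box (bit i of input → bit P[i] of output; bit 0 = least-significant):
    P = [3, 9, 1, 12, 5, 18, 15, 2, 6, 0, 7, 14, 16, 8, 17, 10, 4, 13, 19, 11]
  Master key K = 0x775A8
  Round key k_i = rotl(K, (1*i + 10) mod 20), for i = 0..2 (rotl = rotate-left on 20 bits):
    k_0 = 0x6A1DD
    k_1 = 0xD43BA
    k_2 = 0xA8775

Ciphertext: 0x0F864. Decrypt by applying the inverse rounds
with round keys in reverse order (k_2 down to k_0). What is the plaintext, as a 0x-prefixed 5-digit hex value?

0x6D25E

s_0 = ciphertext = 0x0F864
s_1 = InvRound(s_0, k_2) = 0x91C4C
s_2 = InvRound(s_1, k_1) = 0x5CD61
s_3 = InvRound(s_2, k_0) = 0x6D25E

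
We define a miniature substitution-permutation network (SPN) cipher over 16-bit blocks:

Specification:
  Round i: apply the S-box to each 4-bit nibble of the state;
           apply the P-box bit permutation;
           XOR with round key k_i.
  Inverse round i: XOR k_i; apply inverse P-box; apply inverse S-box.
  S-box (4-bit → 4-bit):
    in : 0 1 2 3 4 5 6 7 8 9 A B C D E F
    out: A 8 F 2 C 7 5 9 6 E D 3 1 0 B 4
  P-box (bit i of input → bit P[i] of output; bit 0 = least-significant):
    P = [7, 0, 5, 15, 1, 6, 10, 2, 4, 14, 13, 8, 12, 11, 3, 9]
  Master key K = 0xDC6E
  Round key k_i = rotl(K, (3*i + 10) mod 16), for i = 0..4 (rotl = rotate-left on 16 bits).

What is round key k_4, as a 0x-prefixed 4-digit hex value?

0x1BB7

K = 0xDC6E
k_0 = rotl(K, (3*0+10) mod 16) = rotl(K, 10) = 0xBB71
k_1 = rotl(K, (3*1+10) mod 16) = rotl(K, 13) = 0xDB8D
k_2 = rotl(K, (3*2+10) mod 16) = rotl(K, 0) = 0xDC6E
k_3 = rotl(K, (3*3+10) mod 16) = rotl(K, 3) = 0xE376
k_4 = rotl(K, (3*4+10) mod 16) = rotl(K, 6) = 0x1BB7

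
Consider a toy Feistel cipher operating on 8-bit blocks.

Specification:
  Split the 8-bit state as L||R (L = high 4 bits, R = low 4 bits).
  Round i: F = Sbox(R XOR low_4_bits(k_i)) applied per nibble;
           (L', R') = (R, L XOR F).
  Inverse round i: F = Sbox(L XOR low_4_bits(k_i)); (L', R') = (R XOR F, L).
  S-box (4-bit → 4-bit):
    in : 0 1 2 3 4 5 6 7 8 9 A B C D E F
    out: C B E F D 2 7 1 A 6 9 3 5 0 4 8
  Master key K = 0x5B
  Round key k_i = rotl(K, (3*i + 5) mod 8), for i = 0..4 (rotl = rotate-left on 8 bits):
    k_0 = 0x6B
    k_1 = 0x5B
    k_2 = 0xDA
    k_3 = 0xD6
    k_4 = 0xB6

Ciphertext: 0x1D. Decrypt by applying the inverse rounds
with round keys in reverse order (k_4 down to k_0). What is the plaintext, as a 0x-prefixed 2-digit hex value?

s_0 = ciphertext = 0x1D
s_1 = InvRound(s_0, k_4) = 0xC1
s_2 = InvRound(s_1, k_3) = 0x8C
s_3 = InvRound(s_2, k_2) = 0x28
s_4 = InvRound(s_3, k_1) = 0xE2
s_5 = InvRound(s_4, k_0) = 0x0E

0x0E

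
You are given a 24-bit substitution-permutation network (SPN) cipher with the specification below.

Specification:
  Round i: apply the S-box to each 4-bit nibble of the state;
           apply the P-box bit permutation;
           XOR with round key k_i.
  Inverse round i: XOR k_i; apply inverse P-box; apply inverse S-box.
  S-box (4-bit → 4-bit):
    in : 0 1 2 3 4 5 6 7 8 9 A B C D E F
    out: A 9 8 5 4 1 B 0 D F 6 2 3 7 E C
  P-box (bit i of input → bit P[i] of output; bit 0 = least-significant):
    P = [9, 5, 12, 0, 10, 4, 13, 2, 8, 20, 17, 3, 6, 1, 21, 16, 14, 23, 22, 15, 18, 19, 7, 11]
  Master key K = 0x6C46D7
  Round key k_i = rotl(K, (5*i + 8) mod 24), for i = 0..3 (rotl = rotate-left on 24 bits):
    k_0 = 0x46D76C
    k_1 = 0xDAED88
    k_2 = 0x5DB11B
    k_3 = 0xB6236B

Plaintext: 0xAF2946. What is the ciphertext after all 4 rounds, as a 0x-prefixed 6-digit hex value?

s_0 = plaintext = 0xAF2946
s_1 = Round(s_0, k_0) = 0x1D74C5
s_2 = Round(s_1, k_1) = 0x1CA398
s_3 = Round(s_2, k_2) = 0xFBCE0C
s_4 = Round(s_3, k_3) = 0x242995

0x242995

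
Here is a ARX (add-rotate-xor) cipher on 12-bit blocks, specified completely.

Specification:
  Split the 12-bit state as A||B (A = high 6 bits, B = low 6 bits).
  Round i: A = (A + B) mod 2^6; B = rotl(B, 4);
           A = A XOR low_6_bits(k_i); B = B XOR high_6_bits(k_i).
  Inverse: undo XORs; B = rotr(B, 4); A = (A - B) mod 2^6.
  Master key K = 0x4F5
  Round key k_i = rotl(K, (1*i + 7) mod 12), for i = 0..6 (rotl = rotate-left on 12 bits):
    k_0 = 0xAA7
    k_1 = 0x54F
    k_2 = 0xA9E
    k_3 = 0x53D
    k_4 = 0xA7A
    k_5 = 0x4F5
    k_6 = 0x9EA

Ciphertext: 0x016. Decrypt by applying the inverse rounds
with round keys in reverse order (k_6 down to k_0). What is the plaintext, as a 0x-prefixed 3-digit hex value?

s_0 = ciphertext = 0x016
s_1 = InvRound(s_0, k_6) = 0x8C7
s_2 = InvRound(s_1, k_5) = 0x151
s_3 = InvRound(s_2, k_4) = 0x723
s_4 = InvRound(s_3, k_3) = 0x09F
s_5 = InvRound(s_4, k_2) = 0x157
s_6 = InvRound(s_5, k_1) = 0x088
s_7 = InvRound(s_6, k_0) = 0x6CA

0x6CA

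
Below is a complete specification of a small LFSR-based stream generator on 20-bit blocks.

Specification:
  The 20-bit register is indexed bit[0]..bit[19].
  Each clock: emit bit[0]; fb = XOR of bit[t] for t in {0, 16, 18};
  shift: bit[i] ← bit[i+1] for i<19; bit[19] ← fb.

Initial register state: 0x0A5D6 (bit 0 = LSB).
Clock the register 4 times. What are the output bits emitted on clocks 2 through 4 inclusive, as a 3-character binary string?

reg_0 = 0x0A5D6
clock 1: out=0, reg = 0x052EB
clock 2: out=1, reg = 0x82975
clock 3: out=1, reg = 0xC14BA
clock 4: out=0, reg = 0xE0A5D

110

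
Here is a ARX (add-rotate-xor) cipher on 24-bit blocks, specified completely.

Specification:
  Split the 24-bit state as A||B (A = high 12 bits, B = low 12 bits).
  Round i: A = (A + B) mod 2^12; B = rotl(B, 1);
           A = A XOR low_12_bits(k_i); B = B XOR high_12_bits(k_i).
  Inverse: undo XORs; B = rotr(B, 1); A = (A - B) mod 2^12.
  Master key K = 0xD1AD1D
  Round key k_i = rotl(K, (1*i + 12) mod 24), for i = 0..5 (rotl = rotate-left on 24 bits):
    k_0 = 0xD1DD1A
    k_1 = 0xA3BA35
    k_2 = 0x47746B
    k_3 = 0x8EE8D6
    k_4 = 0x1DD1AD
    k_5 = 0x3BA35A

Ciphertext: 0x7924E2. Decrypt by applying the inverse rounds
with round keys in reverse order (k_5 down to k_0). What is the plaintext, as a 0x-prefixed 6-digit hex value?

s_0 = ciphertext = 0x7924E2
s_1 = InvRound(s_0, k_5) = 0x11C3AC
s_2 = InvRound(s_1, k_4) = 0x779938
s_3 = InvRound(s_2, k_3) = 0xEC40EB
s_4 = InvRound(s_3, k_2) = 0x86124E
s_5 = InvRound(s_4, k_1) = 0x61AC3A
s_6 = InvRound(s_5, k_0) = 0x26D893

0x26D893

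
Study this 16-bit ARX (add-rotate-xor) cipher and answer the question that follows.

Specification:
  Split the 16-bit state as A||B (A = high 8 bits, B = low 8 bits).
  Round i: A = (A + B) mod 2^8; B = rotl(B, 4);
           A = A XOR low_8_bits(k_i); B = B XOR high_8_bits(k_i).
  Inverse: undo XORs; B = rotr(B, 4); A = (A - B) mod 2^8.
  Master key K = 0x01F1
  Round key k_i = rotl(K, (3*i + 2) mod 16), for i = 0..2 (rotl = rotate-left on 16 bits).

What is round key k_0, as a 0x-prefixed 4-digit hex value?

0x07C4

K = 0x01F1
k_0 = rotl(K, (3*0+2) mod 16) = rotl(K, 2) = 0x07C4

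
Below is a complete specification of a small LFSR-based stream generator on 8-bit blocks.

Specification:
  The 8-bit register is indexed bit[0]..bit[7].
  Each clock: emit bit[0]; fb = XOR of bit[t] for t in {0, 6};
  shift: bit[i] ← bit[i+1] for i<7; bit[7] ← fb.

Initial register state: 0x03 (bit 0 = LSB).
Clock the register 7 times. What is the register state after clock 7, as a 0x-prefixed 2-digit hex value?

reg_0 = 0x03
clock 1: out=1, reg = 0x81
clock 2: out=1, reg = 0xC0
clock 3: out=0, reg = 0xE0
clock 4: out=0, reg = 0xF0
clock 5: out=0, reg = 0xF8
clock 6: out=0, reg = 0xFC
clock 7: out=0, reg = 0xFE

0xFE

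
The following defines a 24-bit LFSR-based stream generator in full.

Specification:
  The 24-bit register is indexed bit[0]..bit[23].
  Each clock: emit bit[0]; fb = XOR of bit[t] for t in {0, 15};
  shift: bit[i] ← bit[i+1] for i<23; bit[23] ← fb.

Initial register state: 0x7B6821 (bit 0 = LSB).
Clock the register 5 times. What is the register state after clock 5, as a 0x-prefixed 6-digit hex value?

reg_0 = 0x7B6821
clock 1: out=1, reg = 0xBDB410
clock 2: out=0, reg = 0xDEDA08
clock 3: out=0, reg = 0xEF6D04
clock 4: out=0, reg = 0x77B682
clock 5: out=0, reg = 0xBBDB41

0xBBDB41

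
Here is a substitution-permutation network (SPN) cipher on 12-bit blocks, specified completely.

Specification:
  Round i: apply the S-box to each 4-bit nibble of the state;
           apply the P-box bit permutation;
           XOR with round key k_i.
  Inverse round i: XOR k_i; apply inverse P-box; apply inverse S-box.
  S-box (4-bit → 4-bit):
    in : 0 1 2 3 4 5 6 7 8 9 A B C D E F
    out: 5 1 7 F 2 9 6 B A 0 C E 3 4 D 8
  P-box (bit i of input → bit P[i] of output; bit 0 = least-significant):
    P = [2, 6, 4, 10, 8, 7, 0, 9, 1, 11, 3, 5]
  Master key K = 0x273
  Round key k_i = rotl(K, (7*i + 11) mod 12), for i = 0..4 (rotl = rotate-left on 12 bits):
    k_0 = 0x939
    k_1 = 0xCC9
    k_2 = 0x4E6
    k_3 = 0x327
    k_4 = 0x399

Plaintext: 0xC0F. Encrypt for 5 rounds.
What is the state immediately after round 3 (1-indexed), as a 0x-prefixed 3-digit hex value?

0xB8C

s_0 = plaintext = 0xC0F
s_1 = Round(s_0, k_0) = 0x43A
s_2 = Round(s_1, k_1) = 0x358
s_3 = Round(s_2, k_2) = 0xB8C
s_4 = Round(s_3, k_3) = 0x9CB
s_5 = Round(s_4, k_4) = 0x649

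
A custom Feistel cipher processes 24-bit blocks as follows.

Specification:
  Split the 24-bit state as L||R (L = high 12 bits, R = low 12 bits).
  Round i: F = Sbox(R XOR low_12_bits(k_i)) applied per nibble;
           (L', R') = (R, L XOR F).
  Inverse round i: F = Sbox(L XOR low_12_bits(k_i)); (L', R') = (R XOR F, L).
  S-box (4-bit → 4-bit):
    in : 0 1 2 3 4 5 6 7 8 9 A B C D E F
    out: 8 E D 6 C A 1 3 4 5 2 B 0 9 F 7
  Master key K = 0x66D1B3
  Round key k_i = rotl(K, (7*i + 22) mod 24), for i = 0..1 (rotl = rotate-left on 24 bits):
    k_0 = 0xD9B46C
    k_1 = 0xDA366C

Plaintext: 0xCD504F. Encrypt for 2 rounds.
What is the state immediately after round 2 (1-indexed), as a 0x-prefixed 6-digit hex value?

0x003158

s_0 = plaintext = 0xCD504F
s_1 = Round(s_0, k_0) = 0x04F003
s_2 = Round(s_1, k_1) = 0x003158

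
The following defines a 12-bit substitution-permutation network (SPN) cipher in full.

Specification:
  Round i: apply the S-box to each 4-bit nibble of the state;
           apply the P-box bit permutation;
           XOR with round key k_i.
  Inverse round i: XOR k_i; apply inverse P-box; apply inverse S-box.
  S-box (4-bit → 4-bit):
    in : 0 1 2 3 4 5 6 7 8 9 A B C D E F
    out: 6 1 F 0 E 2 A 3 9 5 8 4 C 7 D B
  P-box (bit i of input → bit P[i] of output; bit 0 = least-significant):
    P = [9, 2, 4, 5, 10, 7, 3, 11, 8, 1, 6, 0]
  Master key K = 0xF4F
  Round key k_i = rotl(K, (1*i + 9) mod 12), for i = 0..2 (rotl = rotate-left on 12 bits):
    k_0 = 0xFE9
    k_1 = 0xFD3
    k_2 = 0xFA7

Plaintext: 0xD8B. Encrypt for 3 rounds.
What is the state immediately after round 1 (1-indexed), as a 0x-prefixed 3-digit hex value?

0x2BB

s_0 = plaintext = 0xD8B
s_1 = Round(s_0, k_0) = 0x2BB
s_2 = Round(s_1, k_1) = 0xE88
s_3 = Round(s_2, k_2) = 0x0C6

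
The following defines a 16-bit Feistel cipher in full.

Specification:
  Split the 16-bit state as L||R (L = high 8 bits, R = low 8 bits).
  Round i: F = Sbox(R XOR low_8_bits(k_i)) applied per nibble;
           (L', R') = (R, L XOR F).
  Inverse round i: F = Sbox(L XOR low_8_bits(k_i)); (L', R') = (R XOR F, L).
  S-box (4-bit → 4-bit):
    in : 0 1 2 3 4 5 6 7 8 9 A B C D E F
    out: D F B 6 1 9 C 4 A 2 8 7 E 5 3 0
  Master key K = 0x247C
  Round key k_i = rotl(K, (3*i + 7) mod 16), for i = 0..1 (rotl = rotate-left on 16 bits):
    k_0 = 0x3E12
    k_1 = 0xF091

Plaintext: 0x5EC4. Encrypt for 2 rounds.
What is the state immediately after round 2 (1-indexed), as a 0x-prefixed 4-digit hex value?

0x02E2

s_0 = plaintext = 0x5EC4
s_1 = Round(s_0, k_0) = 0xC402
s_2 = Round(s_1, k_1) = 0x02E2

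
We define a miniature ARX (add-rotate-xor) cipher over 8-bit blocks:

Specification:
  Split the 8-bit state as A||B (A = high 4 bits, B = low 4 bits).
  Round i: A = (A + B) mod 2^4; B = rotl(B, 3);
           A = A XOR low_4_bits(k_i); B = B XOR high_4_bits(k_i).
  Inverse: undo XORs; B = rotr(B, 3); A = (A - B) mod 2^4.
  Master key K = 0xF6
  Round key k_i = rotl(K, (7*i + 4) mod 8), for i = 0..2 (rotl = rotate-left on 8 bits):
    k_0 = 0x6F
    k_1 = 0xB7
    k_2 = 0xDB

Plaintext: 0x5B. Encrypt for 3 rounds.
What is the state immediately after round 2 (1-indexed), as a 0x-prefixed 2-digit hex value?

0xD6

s_0 = plaintext = 0x5B
s_1 = Round(s_0, k_0) = 0xFB
s_2 = Round(s_1, k_1) = 0xD6
s_3 = Round(s_2, k_2) = 0x8E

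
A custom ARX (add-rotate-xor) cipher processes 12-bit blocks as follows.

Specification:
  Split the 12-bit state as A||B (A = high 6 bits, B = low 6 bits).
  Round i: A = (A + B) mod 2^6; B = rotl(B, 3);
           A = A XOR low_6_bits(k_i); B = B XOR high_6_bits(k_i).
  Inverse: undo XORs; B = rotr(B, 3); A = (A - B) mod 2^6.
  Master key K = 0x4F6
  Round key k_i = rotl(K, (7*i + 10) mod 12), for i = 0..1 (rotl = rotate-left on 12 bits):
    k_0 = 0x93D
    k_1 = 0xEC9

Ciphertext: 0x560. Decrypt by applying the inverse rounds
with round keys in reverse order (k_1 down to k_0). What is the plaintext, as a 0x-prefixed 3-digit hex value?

0xF7F

s_0 = ciphertext = 0x560
s_1 = InvRound(s_0, k_1) = 0x05B
s_2 = InvRound(s_1, k_0) = 0xF7F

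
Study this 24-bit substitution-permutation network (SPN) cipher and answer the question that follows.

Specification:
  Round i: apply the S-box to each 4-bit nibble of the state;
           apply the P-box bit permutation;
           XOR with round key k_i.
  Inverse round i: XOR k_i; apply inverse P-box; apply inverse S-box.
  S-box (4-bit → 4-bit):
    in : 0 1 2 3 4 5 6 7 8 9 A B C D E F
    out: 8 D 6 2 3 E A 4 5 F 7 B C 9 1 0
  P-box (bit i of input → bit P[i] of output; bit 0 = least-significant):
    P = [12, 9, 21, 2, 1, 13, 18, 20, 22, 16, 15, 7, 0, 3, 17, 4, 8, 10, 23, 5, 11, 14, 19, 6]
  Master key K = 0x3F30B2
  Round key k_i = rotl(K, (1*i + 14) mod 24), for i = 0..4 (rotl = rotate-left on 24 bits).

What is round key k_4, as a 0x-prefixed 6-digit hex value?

K = 0x3F30B2
k_0 = rotl(K, (1*0+14) mod 24) = rotl(K, 14) = 0x2C8FCC
k_1 = rotl(K, (1*1+14) mod 24) = rotl(K, 15) = 0x591F98
k_2 = rotl(K, (1*2+14) mod 24) = rotl(K, 16) = 0xB23F30
k_3 = rotl(K, (1*3+14) mod 24) = rotl(K, 17) = 0x647E61
k_4 = rotl(K, (1*4+14) mod 24) = rotl(K, 18) = 0xC8FCC2

0xC8FCC2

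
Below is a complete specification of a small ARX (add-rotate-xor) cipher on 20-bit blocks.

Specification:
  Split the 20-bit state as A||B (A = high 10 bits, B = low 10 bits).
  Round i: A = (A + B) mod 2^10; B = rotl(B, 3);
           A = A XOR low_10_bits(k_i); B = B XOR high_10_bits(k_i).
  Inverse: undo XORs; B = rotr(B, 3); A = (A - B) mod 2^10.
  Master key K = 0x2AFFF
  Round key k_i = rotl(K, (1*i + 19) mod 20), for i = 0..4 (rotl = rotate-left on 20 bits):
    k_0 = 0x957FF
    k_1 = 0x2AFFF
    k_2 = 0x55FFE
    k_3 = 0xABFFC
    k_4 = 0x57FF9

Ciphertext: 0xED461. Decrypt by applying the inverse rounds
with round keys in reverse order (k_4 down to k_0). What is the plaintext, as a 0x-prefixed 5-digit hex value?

0xD9AB4

s_0 = ciphertext = 0xED461
s_1 = InvRound(s_0, k_4) = 0x49727
s_2 = InvRound(s_1, k_3) = 0xAA031
s_3 = InvRound(s_2, k_2) = 0x8AB2C
s_4 = InvRound(s_3, k_1) = 0x797F0
s_5 = InvRound(s_4, k_0) = 0xD9AB4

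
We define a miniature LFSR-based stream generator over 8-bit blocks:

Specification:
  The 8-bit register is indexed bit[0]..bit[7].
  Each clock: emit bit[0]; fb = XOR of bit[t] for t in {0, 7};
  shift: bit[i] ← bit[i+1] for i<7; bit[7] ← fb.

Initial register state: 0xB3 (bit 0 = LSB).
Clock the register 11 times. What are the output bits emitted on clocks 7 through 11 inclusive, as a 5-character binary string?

reg_0 = 0xB3
clock 1: out=1, reg = 0x59
clock 2: out=1, reg = 0xAC
clock 3: out=0, reg = 0xD6
clock 4: out=0, reg = 0xEB
clock 5: out=1, reg = 0x75
clock 6: out=1, reg = 0xBA
clock 7: out=0, reg = 0xDD
clock 8: out=1, reg = 0x6E
clock 9: out=0, reg = 0x37
clock 10: out=1, reg = 0x9B
clock 11: out=1, reg = 0x4D

01011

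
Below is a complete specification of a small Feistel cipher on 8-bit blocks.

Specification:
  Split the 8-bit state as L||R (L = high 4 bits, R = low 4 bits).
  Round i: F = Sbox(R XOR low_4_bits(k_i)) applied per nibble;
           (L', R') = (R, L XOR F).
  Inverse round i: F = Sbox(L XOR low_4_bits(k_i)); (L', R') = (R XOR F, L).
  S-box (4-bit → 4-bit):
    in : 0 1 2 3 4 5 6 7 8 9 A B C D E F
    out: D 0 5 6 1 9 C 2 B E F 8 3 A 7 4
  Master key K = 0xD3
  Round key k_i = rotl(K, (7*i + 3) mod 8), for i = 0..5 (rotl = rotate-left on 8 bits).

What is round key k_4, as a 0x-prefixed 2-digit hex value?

K = 0xD3
k_0 = rotl(K, (7*0+3) mod 8) = rotl(K, 3) = 0x9E
k_1 = rotl(K, (7*1+3) mod 8) = rotl(K, 2) = 0x4F
k_2 = rotl(K, (7*2+3) mod 8) = rotl(K, 1) = 0xA7
k_3 = rotl(K, (7*3+3) mod 8) = rotl(K, 0) = 0xD3
k_4 = rotl(K, (7*4+3) mod 8) = rotl(K, 7) = 0xE9

0xE9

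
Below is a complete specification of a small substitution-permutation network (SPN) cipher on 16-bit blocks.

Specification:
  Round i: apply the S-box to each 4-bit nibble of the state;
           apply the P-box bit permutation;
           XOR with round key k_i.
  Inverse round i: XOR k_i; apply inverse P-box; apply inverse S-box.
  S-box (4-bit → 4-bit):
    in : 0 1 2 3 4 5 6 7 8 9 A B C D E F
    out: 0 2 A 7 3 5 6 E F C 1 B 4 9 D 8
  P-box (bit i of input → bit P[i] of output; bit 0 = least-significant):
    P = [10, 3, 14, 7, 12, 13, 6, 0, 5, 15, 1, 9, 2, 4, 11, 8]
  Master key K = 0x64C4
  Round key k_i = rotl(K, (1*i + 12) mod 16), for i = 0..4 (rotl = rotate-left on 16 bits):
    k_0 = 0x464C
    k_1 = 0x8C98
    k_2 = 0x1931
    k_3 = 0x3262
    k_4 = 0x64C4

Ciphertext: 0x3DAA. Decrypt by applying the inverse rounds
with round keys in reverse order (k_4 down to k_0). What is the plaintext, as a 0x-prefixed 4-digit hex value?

s_0 = ciphertext = 0x3DAA
s_1 = InvRound(s_0, k_4) = 0xE556
s_2 = InvRound(s_1, k_3) = 0xBBA5
s_3 = InvRound(s_2, k_2) = 0x421F
s_4 = InvRound(s_3, k_1) = 0x57FE
s_5 = InvRound(s_4, k_0) = 0x25AF

0x25AF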